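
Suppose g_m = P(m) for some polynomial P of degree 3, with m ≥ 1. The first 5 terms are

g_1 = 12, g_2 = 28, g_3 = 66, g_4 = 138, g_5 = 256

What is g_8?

1st diffs: 16, 38, 72, 118.
2nd diffs: 22, 34, 46.
3rd diffs: 12, 12 (constant).
Newton forward-difference form: g_m = 12 + 16·C(m-1,1) + 22·C(m-1,2) + 12·C(m-1,3).
At m = 8: m-1 = 7, so g_8 = 12 + 112 + 462 + 420 = 1006.

1006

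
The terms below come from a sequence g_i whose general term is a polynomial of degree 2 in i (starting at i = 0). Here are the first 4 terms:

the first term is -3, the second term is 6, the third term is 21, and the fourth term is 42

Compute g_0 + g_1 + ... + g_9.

1095

1st diffs: 9, 15, 21.
2nd diffs: 6, 6 (constant).
Newton forward-difference form: g_i = -3 + 9·C(i,1) + 6·C(i,2).
Continuing: …, 69, 102, 141, 186, …, g_9 = 294.
Summing i = 0..9 (10 terms) gives 1095.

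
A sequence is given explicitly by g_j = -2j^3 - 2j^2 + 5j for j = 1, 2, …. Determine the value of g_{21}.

-19299

g_{21} = -2·21^3 - 2·21^2 + 5·21 = -19299.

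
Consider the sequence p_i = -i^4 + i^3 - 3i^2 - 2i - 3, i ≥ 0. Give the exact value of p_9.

p_9 = -1·9^4 + 1·9^3 - 3·9^2 - 2·9 - 3 = -6096.

-6096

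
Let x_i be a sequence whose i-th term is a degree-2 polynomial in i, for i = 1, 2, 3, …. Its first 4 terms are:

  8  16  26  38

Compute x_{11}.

178

1st diffs: 8, 10, 12.
2nd diffs: 2, 2 (constant).
Newton forward-difference form: x_i = 8 + 8·C(i-1,1) + 2·C(i-1,2).
At i = 11: i-1 = 10, so x_{11} = 8 + 80 + 90 = 178.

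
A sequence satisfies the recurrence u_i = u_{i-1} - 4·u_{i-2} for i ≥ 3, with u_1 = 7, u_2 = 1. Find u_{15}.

Applying the relation repeatedly:
u_3 = -27; u_4 = -31; u_5 = 77; …; u_{12} = -7551; u_{13} = -27923; u_{14} = 2281; u_{15} = 113973.

113973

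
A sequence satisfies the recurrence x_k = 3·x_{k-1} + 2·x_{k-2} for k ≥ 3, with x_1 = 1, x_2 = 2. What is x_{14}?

Iterate the recurrence:
x_3 = 8, x_4 = 28, x_5 = 100, …, x_{11} = 204020, x_{12} = 726628, x_{13} = 2587924, x_{14} = 9217028.

9217028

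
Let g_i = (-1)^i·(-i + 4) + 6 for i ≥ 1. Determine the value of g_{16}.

-6

(-1)^16 = 1; -i + 4 at i=16 is -12; so g_{16} = -6.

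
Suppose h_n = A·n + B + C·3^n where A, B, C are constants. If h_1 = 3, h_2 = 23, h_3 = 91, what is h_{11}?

At n = 1, 2, 3: A + B + 3C = 3; 2A + B + 9C = 23; 3A + B + 27C = 91.
Subtracting the first from the second: A + 6C = 20.
Subtracting the second from the third: A + 18C = 68.
Solving: C = 4, A = -4, then B = -5.
Therefore h_{11} = -44 + (-5) + 4·177147 = 708539.

708539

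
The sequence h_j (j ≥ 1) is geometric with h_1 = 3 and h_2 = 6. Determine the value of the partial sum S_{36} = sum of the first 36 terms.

Common ratio r = 2.
h_j = 3·2^(j-1).
S = 3·(2^36 - 1)/(2 - 1) = 3·(68719476736 - 1)/(1) = 206158430205.

206158430205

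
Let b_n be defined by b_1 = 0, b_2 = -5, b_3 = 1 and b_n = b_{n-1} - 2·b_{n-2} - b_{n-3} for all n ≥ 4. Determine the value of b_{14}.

Compute successive terms:
b_4 = 11  b_5 = 14  b_6 = -9  …  b_{11} = 119  b_{12} = -336  b_{13} = -771  b_{14} = -218.

-218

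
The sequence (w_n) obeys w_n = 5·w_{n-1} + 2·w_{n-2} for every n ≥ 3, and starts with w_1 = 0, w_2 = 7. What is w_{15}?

20326543055

Applying the relation repeatedly:
w_3 = 35; w_4 = 189; w_5 = 1015; …; w_{12} = 131095349; w_{13} = 704281095; w_{14} = 3783596173; w_{15} = 20326543055.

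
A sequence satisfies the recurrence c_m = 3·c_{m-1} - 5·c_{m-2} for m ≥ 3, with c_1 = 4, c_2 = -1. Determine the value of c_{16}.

Compute successive terms:
c_3 = -23, c_4 = -64, c_5 = -77, …, c_{13} = -14252, c_{14} = 127439, c_{15} = 453577, c_{16} = 723536.

723536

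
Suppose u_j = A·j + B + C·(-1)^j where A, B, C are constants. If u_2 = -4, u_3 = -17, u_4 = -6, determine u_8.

At j = 2, 3, 4: 2A + B + C = -4; 3A + B - C = -17; 4A + B + C = -6.
Subtracting the first from the second: A - 2C = -13.
Subtracting the second from the third: A + 2C = 11.
Solving: C = 6, A = -1, then B = -8.
Therefore u_8 = -8 + (-8) + 6·1 = -10.

-10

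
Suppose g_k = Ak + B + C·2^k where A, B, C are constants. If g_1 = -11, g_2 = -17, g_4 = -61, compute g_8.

At k = 1, 2, 4: A + B + 2C = -11; 2A + B + 4C = -17; 4A + B + 16C = -61.
Subtracting the first from the second: A + 2C = -6.
Subtracting the second from the third: 2A + 12C = -44.
Solving: C = -4, A = 2, then B = -5.
Hence g_8 = 2·8 + (-5) + (-4)·256 = -1013.

-1013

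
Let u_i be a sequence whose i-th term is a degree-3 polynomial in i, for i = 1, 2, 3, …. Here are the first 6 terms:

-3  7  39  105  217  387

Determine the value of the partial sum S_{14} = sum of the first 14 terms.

20888

1st diffs: 10, 32, 66, 112, 170.
2nd diffs: 22, 34, 46, 58.
3rd diffs: 12, 12, 12 (constant).
Newton forward-difference form: u_i = -3 + 10·C(i-1,1) + 22·C(i-1,2) + 12·C(i-1,3).
Continuing: …, 627, 949, 1365, 1887, …, u_{14} = 5275.
Summing i = 1..14 (14 terms) gives 20888.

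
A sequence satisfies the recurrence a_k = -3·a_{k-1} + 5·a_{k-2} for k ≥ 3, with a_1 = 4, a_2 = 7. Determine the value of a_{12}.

2913023

Compute successive terms:
a_3 = -1  a_4 = 38  a_5 = -119  a_6 = 547  a_7 = -2236  a_8 = 9443  a_9 = -39509  a_{10} = 165742  a_{11} = -694771  a_{12} = 2913023.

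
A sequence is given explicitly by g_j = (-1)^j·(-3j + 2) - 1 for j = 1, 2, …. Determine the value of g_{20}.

-59

(-1)^20 = 1; -3j + 2 at j=20 is -58; so g_{20} = -59.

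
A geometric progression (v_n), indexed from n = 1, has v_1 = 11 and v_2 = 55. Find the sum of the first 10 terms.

26855466

Common ratio r = 5.
v_n = 11·5^(n-1).
S = 11·(5^10 - 1)/(5 - 1) = 11·(9765625 - 1)/(4) = 26855466.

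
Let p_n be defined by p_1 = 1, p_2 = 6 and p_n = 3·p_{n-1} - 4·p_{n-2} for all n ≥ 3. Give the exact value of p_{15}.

Step forward from the initial values:
p_3 = 14  p_4 = 18  p_5 = -2  …  p_{12} = 6738  p_{13} = 6526  p_{14} = -7374  p_{15} = -48226.

-48226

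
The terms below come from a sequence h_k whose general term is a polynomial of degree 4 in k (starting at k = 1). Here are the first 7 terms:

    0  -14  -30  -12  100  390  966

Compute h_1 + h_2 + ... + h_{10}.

1st diffs: -14, -16, 18, 112, 290, 576.
2nd diffs: -2, 34, 94, 178, 286.
3rd diffs: 36, 60, 84, 108.
4th diffs: 24, 24, 24 (constant).
Newton forward-difference form: h_k = (-14)·C(k-1,1) + (-2)·C(k-1,2) + 36·C(k-1,3) + 24·C(k-1,4).
Continuing: 1960, 3528, 5850.
Summing k = 1..10 (10 terms) gives 12738.

12738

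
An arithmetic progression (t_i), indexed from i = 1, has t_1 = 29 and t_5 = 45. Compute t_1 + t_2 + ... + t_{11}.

539

Common difference d = (45 - 29) / (5 - 1) = 4.
t_i = 29 + (i - 1)·4.
t_{11} = 69; S = 11·(29 + 69)/2 = 539.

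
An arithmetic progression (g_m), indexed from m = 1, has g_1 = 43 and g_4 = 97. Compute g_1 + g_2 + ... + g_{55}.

Common difference d = (97 - 43) / (4 - 1) = 18.
g_m = 43 + (m - 1)·18.
g_{55} = 1015; S = 55·(43 + 1015)/2 = 29095.

29095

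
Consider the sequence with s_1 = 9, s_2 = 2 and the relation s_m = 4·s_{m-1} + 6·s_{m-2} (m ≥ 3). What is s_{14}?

Applying the relation repeatedly:
s_3 = 62  s_4 = 260  s_5 = 1412  …  s_{11} = 26480096  s_{12} = 136697408  s_{13} = 705670208  s_{14} = 3642865280.

3642865280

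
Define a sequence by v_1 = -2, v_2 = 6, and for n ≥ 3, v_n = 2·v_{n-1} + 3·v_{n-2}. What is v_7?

v_3 = 6; v_4 = 30; v_5 = 78; v_6 = 246; v_7 = 726.
(Characteristic roots are 3 and -1.)

726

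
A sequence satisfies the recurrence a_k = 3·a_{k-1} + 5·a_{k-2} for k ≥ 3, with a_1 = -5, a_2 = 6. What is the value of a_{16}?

14971329

Step forward from the initial values:
a_3 = -7  a_4 = 9  a_5 = -8  …  a_{13} = 203107  a_{14} = 851766  a_{15} = 3570833  a_{16} = 14971329.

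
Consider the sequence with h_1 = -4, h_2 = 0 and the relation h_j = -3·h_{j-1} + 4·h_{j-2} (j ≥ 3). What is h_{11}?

-838864

Compute successive terms:
h_3 = -16  h_4 = 48  h_5 = -208  h_6 = 816  h_7 = -3280  h_8 = 13104  h_9 = -52432  h_{10} = 209712  h_{11} = -838864.
(Characteristic roots are 1 and -4.)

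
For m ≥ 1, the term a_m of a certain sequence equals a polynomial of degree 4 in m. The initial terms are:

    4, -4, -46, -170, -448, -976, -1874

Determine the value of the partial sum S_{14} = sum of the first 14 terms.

-109144

1st diffs: -8, -42, -124, -278, -528, -898.
2nd diffs: -34, -82, -154, -250, -370.
3rd diffs: -48, -72, -96, -120.
4th diffs: -24, -24, -24 (constant).
Newton forward-difference form: a_m = 4 + (-8)·C(m-1,1) + (-34)·C(m-1,2) + (-48)·C(m-1,3) + (-24)·C(m-1,4).
Continuing: …, -3286, -5380, -8348, -12406, …, a_{14} = -33640.
Summing m = 1..14 (14 terms) gives -109144.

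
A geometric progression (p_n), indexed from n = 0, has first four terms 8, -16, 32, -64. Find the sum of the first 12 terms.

-10920

Common ratio r = -2.
p_n = 8·(-2)^(n-0).
S = 8·((-2)^12 - 1)/(-2 - 1) = 8·(4096 - 1)/(-3) = -10920.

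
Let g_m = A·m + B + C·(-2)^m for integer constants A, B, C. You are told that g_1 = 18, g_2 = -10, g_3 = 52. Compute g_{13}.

Plug in m = 1, 2, 3: A + B - 2C = 18; 2A + B + 4C = -10; 3A + B - 8C = 52.
Subtracting the first from the second: A + 6C = -28.
Subtracting the second from the third: A - 12C = 62.
Solving: C = -5, A = 2, then B = 6.
So g_m = 2·m + 6 + (-5)·(-2)^m; at m=13 this is 40992.

40992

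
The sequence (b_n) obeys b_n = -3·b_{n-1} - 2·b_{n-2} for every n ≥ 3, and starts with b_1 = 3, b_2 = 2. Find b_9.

b_3 = -12, b_4 = 32, b_5 = -72, b_6 = 152, b_7 = -312, b_8 = 632, b_9 = -1272.
(Characteristic roots are -1 and -2.)

-1272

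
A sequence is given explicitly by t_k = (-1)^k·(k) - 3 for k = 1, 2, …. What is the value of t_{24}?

21

(-1)^24 = 1; k at k=24 is 24; so t_{24} = 21.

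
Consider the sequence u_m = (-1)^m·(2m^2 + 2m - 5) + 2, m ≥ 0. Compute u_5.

(-1)^5 = -1; 2m^2 + 2m - 5 at m=5 is 55; so u_5 = -53.

-53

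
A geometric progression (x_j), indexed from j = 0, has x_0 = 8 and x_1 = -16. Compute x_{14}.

Common ratio r = -2.
x_j = 8·(-2)^(j-0).
x_{14} = 8·(-2)^14 = 131072.

131072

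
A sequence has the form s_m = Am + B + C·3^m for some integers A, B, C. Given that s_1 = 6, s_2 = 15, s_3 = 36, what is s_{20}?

3486784461

The three given values yield: A + B + 3C = 6; 2A + B + 9C = 15; 3A + B + 27C = 36.
Subtracting the first from the second: A + 6C = 9.
Subtracting the second from the third: A + 18C = 21.
Solving: C = 1, A = 3, then B = 0.
So s_m = 3·m + 0 + 1·3^m; at m=20 this is 3486784461.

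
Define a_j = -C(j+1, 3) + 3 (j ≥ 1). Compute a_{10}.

C(11, 3) = 165, so a_{10} = -162.

-162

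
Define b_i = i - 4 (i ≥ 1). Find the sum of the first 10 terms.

15

Over i = 1..10: Σi = 55.
Total = (1)·55 + (-4)·10 = 15.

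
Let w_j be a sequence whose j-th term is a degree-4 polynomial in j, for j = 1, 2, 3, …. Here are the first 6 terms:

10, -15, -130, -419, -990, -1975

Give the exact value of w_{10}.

1st diffs: -25, -115, -289, -571, -985.
2nd diffs: -90, -174, -282, -414.
3rd diffs: -84, -108, -132.
4th diffs: -24, -24 (constant).
Newton forward-difference form: w_j = 10 + (-25)·C(j-1,1) + (-90)·C(j-1,2) + (-84)·C(j-1,3) + (-24)·C(j-1,4).
At j = 10: j-1 = 9, so w_{10} = 10 - 225 - 3240 - 7056 - 3024 = -13535.

-13535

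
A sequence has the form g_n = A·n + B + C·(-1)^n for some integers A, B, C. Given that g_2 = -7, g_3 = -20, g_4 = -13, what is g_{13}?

The three given values yield: 2A + B + C = -7; 3A + B - C = -20; 4A + B + C = -13.
Subtracting the first from the second: A - 2C = -13.
Subtracting the second from the third: A + 2C = 7.
Solving: C = 5, A = -3, then B = -6.
Therefore g_{13} = -39 + (-6) + 5·(-1) = -50.

-50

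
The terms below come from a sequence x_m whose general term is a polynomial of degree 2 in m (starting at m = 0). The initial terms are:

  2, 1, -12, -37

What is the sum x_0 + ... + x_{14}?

1st diffs: -1, -13, -25.
2nd diffs: -12, -12 (constant).
Newton forward-difference form: x_m = 2 + (-1)·C(m,1) + (-12)·C(m,2).
Continuing: …, -74, -123, -184, -257, …, x_{14} = -1104.
Summing m = 0..14 (15 terms) gives -5535.

-5535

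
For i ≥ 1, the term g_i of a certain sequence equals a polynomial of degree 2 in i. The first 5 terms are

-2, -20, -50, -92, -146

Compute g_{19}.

-2162

1st diffs: -18, -30, -42, -54.
2nd diffs: -12, -12, -12 (constant).
So g_i = -6i^2 + 4.
Evaluating at i = 19 gives g_{19} = -2162.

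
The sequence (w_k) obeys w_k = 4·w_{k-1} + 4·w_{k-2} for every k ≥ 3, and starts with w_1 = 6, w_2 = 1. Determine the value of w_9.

311808

Compute successive terms:
w_3 = 28; w_4 = 116; w_5 = 576; w_6 = 2768; w_7 = 13376; w_8 = 64576; w_9 = 311808.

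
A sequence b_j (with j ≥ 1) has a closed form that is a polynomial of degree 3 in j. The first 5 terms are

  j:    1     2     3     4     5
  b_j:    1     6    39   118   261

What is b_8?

1st diffs: 5, 33, 79, 143.
2nd diffs: 28, 46, 64.
3rd diffs: 18, 18 (constant).
So b_j = 3j^3 - 4j^2 - 4j + 6.
Evaluating at j = 8 gives b_8 = 1254.

1254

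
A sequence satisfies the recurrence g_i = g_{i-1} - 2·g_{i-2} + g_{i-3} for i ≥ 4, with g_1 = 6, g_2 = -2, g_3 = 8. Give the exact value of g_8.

46

g_4 = 18, g_5 = 0, g_6 = -28, g_7 = -10, g_8 = 46.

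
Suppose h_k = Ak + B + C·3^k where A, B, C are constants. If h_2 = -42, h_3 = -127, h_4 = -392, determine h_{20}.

At k = 2, 3, 4: 2A + B + 9C = -42; 3A + B + 27C = -127; 4A + B + 81C = -392.
Subtracting the first from the second: A + 18C = -85.
Subtracting the second from the third: A + 54C = -265.
Solving: C = -5, A = 5, then B = -7.
Therefore h_{20} = 100 + (-7) + (-5)·3486784401 = -17433921912.

-17433921912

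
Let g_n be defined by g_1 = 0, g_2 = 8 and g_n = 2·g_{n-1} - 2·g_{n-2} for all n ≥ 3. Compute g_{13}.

Iterate the recurrence:
g_3 = 16; g_4 = 16; g_5 = 0; …; g_{10} = 128; g_{11} = 256; g_{12} = 256; g_{13} = 0.

0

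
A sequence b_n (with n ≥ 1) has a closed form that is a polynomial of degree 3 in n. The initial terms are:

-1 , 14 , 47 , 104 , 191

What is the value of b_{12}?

2144

1st diffs: 15, 33, 57, 87.
2nd diffs: 18, 24, 30.
3rd diffs: 6, 6 (constant).
Newton forward-difference form: b_n = -1 + 15·C(n-1,1) + 18·C(n-1,2) + 6·C(n-1,3).
At n = 12: n-1 = 11, so b_{12} = -1 + 165 + 990 + 990 = 2144.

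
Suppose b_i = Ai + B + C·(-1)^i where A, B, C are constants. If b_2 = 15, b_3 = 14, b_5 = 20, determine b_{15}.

50

At i = 2, 3, 5: 2A + B + C = 15; 3A + B - C = 14; 5A + B - C = 20.
Subtracting the first from the second: A - 2C = -1.
Subtracting the second from the third: 2A = 6.
Solving: C = 2, A = 3, then B = 7.
Hence b_{15} = 3·15 + 7 + 2·(-1) = 50.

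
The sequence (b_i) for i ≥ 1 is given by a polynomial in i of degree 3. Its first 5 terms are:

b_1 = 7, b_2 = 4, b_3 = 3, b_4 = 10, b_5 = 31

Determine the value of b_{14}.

1840

1st diffs: -3, -1, 7, 21.
2nd diffs: 2, 8, 14.
3rd diffs: 6, 6 (constant).
Newton forward-difference form: b_i = 7 + (-3)·C(i-1,1) + 2·C(i-1,2) + 6·C(i-1,3).
At i = 14: i-1 = 13, so b_{14} = 7 - 39 + 156 + 1716 = 1840.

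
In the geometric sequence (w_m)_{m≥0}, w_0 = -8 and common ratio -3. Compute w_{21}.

83682825624

w_m = (-8)·(-3)^(m-0).
w_{21} = (-8)·(-3)^21 = 83682825624.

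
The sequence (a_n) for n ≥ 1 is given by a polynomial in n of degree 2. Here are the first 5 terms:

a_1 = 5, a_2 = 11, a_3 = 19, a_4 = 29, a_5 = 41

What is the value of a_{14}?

239

1st diffs: 6, 8, 10, 12.
2nd diffs: 2, 2, 2 (constant).
Newton forward-difference form: a_n = 5 + 6·C(n-1,1) + 2·C(n-1,2).
At n = 14: n-1 = 13, so a_{14} = 5 + 78 + 156 = 239.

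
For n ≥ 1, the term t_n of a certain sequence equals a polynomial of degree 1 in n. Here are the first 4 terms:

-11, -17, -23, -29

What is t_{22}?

1st diffs: -6, -6, -6 (constant).
So t_n = -6n - 5.
Evaluating at n = 22 gives t_{22} = -137.

-137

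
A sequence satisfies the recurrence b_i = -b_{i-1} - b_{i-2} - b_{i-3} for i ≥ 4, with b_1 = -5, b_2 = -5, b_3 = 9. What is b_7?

Step forward from the initial values:
b_4 = 1, b_5 = -5, b_6 = -5, b_7 = 9.

9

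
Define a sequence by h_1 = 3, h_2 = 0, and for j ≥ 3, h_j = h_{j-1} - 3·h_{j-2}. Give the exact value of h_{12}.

h_3 = -9;  h_4 = -9;  h_5 = 18;  h_6 = 45;  h_7 = -9;  h_8 = -144;  h_9 = -117;  h_{10} = 315;  h_{11} = 666;  h_{12} = -279.

-279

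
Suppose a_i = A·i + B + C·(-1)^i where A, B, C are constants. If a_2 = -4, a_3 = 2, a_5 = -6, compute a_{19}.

Write the equations: 2A + B + C = -4; 3A + B - C = 2; 5A + B - C = -6.
Subtracting the first from the second: A - 2C = 6.
Subtracting the second from the third: 2A = -8.
Solving: C = -5, A = -4, then B = 9.
So a_i = -4·i + 9 + (-5)·(-1)^i; at i=19 this is -62.

-62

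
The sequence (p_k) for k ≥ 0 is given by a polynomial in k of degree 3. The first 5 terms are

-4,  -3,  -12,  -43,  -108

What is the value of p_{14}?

-5268

1st diffs: 1, -9, -31, -65.
2nd diffs: -10, -22, -34.
3rd diffs: -12, -12 (constant).
Newton forward-difference form: p_k = -4 + 1·C(k,1) + (-10)·C(k,2) + (-12)·C(k,3).
At k = 14: k = 14, so p_{14} = -4 + 14 - 910 - 4368 = -5268.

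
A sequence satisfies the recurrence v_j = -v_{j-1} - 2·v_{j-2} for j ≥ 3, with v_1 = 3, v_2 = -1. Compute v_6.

Applying the relation repeatedly:
v_3 = -5  v_4 = 7  v_5 = 3  v_6 = -17.

-17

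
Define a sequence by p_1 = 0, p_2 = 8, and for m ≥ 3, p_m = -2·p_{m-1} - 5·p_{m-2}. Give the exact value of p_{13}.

-41184

Iterate the recurrence:
p_3 = -16; p_4 = -8; p_5 = 96; …; p_{10} = -2872; p_{11} = 12464; p_{12} = -10568; p_{13} = -41184.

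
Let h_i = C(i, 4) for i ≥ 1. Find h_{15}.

1365

C(15, 4) = 1365, so h_{15} = 1365.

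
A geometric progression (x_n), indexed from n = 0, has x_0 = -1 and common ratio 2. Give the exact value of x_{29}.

-536870912

x_n = (-1)·2^(n-0).
x_{29} = (-1)·2^29 = -536870912.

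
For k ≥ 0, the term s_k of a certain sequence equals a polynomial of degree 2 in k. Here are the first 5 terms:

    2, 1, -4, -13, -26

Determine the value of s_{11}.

-229

1st diffs: -1, -5, -9, -13.
2nd diffs: -4, -4, -4 (constant).
Newton forward-difference form: s_k = 2 + (-1)·C(k,1) + (-4)·C(k,2).
At k = 11: k = 11, so s_{11} = 2 - 11 - 220 = -229.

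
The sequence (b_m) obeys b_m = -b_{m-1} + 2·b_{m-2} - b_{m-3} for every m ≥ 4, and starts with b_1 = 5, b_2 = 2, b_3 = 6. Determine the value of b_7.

78

Iterate the recurrence:
b_4 = -7; b_5 = 17; b_6 = -37; b_7 = 78.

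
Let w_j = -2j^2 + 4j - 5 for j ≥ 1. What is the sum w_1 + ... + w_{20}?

-5000

Over j = 1..20: Σj = 210, Σj² = 2870.
Total = (-2)·2870 + (4)·210 + (-5)·20 = -5000.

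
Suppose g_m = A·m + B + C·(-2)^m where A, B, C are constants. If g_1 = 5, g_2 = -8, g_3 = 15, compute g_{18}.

-524304

Plug in m = 1, 2, 3: A + B - 2C = 5; 2A + B + 4C = -8; 3A + B - 8C = 15.
Subtracting the first from the second: A + 6C = -13.
Subtracting the second from the third: A - 12C = 23.
Solving: C = -2, A = -1, then B = 2.
So g_m = -1·m + 2 + (-2)·(-2)^m; at m=18 this is -524304.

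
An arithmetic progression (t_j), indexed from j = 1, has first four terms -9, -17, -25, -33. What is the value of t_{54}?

-433

Common difference d = -8.
t_j = -9 + (j - 1)·(-8).
t_{54} = -9 + 53·(-8) = -433.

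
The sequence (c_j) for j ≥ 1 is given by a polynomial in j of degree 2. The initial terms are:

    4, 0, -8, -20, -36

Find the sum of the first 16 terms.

1st diffs: -4, -8, -12, -16.
2nd diffs: -4, -4, -4 (constant).
Newton forward-difference form: c_j = 4 + (-4)·C(j-1,1) + (-4)·C(j-1,2).
Continuing: …, -56, -80, -108, -140, …, c_{16} = -476.
Summing j = 1..16 (16 terms) gives -2656.

-2656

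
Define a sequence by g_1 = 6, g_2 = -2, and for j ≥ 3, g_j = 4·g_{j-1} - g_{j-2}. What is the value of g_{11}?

-545902

Iterate the recurrence:
g_3 = -14, g_4 = -54, g_5 = -202, g_6 = -754, g_7 = -2814, g_8 = -10502, g_9 = -39194, g_{10} = -146274, g_{11} = -545902.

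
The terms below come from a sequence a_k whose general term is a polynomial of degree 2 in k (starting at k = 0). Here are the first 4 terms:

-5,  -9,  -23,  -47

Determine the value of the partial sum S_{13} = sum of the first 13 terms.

1st diffs: -4, -14, -24.
2nd diffs: -10, -10 (constant).
Newton forward-difference form: a_k = -5 + (-4)·C(k,1) + (-10)·C(k,2).
Continuing: …, -81, -125, -179, -243, …, a_{12} = -713.
Summing k = 0..12 (13 terms) gives -3237.

-3237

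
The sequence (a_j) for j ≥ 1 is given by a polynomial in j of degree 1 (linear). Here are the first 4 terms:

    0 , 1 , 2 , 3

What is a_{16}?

1st diffs: 1, 1, 1 (constant).
So a_j = j - 1.
Evaluating at j = 16 gives a_{16} = 15.

15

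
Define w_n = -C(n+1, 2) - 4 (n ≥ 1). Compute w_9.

-49

C(10, 2) = 45, so w_9 = -49.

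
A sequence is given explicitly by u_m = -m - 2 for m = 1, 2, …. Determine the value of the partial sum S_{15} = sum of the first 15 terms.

Over m = 1..15: Σm = 120.
Total = (-1)·120 + (-2)·15 = -150.

-150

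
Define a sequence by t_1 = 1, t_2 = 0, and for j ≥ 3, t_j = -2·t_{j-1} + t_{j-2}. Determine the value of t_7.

29

t_3 = 1; t_4 = -2; t_5 = 5; t_6 = -12; t_7 = 29.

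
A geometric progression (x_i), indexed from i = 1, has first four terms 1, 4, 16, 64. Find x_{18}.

17179869184

Common ratio r = 4.
x_i = 1·4^(i-1).
x_{18} = 1·4^17 = 17179869184.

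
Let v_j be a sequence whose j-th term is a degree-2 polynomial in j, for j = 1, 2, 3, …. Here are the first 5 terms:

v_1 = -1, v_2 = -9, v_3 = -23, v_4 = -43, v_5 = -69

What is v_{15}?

1st diffs: -8, -14, -20, -26.
2nd diffs: -6, -6, -6 (constant).
So v_j = -3j^2 + j + 1.
Evaluating at j = 15 gives v_{15} = -659.

-659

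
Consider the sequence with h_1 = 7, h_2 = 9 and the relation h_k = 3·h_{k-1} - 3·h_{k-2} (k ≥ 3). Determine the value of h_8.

Applying the relation repeatedly:
h_3 = 6  h_4 = -9  h_5 = -45  h_6 = -108  h_7 = -189  h_8 = -243.

-243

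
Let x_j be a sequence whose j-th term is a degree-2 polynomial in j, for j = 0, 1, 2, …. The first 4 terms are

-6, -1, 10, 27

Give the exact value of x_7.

1st diffs: 5, 11, 17.
2nd diffs: 6, 6 (constant).
Newton forward-difference form: x_j = -6 + 5·C(j,1) + 6·C(j,2).
At j = 7: j = 7, so x_7 = -6 + 35 + 126 = 155.

155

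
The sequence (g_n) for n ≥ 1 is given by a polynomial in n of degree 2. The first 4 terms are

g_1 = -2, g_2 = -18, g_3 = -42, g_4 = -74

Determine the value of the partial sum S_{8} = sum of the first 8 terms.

-912

1st diffs: -16, -24, -32.
2nd diffs: -8, -8 (constant).
Newton forward-difference form: g_n = -2 + (-16)·C(n-1,1) + (-8)·C(n-1,2).
Continuing: -114, -162, -218, -282.
Summing n = 1..8 (8 terms) gives -912.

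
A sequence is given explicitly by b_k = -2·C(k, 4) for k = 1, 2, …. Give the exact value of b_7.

-70

C(7, 4) = 35, so b_7 = -70.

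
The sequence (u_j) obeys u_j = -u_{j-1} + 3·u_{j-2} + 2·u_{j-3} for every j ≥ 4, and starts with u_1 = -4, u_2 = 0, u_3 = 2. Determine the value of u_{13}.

Step forward from the initial values:
u_4 = -10  u_5 = 16  u_6 = -42  u_7 = 70  u_8 = -164  u_9 = 290  u_{10} = -642  u_{11} = 1184  u_{12} = -2530  u_{13} = 4798.

4798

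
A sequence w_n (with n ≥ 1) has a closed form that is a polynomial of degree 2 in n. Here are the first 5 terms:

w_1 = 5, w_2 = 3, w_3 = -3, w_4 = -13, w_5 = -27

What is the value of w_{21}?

-795

1st diffs: -2, -6, -10, -14.
2nd diffs: -4, -4, -4 (constant).
Newton forward-difference form: w_n = 5 + (-2)·C(n-1,1) + (-4)·C(n-1,2).
At n = 21: n-1 = 20, so w_{21} = 5 - 40 - 760 = -795.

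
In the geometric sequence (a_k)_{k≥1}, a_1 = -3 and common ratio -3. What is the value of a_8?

a_k = (-3)·(-3)^(k-1).
a_8 = (-3)·(-3)^7 = 6561.

6561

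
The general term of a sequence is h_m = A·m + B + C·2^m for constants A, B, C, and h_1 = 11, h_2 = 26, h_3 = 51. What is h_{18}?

Plug in m = 1, 2, 3: A + B + 2C = 11; 2A + B + 4C = 26; 3A + B + 8C = 51.
Subtracting the first from the second: A + 2C = 15.
Subtracting the second from the third: A + 4C = 25.
Solving: C = 5, A = 5, then B = -4.
So h_m = 5·m + (-4) + 5·2^m; at m=18 this is 1310806.

1310806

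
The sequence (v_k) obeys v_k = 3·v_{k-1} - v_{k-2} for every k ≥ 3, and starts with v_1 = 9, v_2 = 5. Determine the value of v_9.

Iterate the recurrence:
v_3 = 6  v_4 = 13  v_5 = 33  v_6 = 86  v_7 = 225  v_8 = 589  v_9 = 1542.

1542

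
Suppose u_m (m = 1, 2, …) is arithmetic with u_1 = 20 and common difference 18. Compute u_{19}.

344

u_m = 20 + (m - 1)·18.
u_{19} = 20 + 18·18 = 344.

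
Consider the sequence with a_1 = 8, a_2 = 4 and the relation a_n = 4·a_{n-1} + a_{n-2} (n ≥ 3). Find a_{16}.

3341463524

Applying the relation repeatedly:
a_3 = 24, a_4 = 100, a_5 = 424, …, a_{13} = 43959016, a_{14} = 186213380, a_{15} = 788812536, a_{16} = 3341463524.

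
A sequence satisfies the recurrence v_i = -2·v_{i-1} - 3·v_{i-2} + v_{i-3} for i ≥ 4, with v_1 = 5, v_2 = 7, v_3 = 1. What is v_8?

291

Applying the relation repeatedly:
v_4 = -18;  v_5 = 40;  v_6 = -25;  v_7 = -88;  v_8 = 291.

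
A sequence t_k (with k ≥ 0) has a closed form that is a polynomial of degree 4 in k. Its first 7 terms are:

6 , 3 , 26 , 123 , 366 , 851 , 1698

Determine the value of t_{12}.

24126

1st diffs: -3, 23, 97, 243, 485, 847.
2nd diffs: 26, 74, 146, 242, 362.
3rd diffs: 48, 72, 96, 120.
4th diffs: 24, 24, 24 (constant).
Newton forward-difference form: t_k = 6 + (-3)·C(k,1) + 26·C(k,2) + 48·C(k,3) + 24·C(k,4).
At k = 12: k = 12, so t_{12} = 6 - 36 + 1716 + 10560 + 11880 = 24126.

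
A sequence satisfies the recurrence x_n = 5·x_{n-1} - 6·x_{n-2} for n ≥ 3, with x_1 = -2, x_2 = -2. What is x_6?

Compute successive terms:
x_3 = 2, x_4 = 22, x_5 = 98, x_6 = 358.
(Characteristic roots are 3 and 2.)

358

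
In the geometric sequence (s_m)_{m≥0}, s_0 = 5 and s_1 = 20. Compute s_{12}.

83886080

Common ratio r = 4.
s_m = 5·4^(m-0).
s_{12} = 5·4^12 = 83886080.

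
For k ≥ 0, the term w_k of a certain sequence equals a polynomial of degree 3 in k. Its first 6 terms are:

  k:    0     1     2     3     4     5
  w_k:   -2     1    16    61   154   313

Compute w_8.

1st diffs: 3, 15, 45, 93, 159.
2nd diffs: 12, 30, 48, 66.
3rd diffs: 18, 18, 18 (constant).
Newton forward-difference form: w_k = -2 + 3·C(k,1) + 12·C(k,2) + 18·C(k,3).
At k = 8: k = 8, so w_8 = -2 + 24 + 336 + 1008 = 1366.

1366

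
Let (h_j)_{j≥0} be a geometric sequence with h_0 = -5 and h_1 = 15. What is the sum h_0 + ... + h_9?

Common ratio r = -3.
h_j = (-5)·(-3)^(j-0).
S = (-5)·((-3)^10 - 1)/(-3 - 1) = (-5)·(59049 - 1)/(-4) = 73810.

73810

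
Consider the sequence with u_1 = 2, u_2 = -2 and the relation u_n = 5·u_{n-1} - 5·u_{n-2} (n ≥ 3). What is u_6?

u_3 = -20;  u_4 = -90;  u_5 = -350;  u_6 = -1300.

-1300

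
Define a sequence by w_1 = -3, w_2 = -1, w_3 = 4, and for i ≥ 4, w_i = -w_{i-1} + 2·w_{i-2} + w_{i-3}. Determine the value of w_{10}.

w_4 = -9; w_5 = 16; w_6 = -30; w_7 = 53; w_8 = -97; w_9 = 173; w_{10} = -314.

-314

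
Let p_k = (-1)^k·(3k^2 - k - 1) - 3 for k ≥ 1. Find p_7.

(-1)^7 = -1; 3k^2 - k - 1 at k=7 is 139; so p_7 = -142.

-142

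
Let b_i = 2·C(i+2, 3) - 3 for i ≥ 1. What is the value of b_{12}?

725

C(14, 3) = 364, so b_{12} = 725.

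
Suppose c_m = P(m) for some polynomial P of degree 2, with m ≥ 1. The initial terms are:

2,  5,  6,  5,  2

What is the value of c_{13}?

-94

1st diffs: 3, 1, -1, -3.
2nd diffs: -2, -2, -2 (constant).
So c_m = -m^2 + 6m - 3.
Evaluating at m = 13 gives c_{13} = -94.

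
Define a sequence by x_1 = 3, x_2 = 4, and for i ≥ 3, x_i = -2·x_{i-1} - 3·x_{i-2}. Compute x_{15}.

-3293

Step forward from the initial values:
x_3 = -17;  x_4 = 22;  x_5 = 7;  …;  x_{12} = -1250;  x_{13} = 4207;  x_{14} = -4664;  x_{15} = -3293.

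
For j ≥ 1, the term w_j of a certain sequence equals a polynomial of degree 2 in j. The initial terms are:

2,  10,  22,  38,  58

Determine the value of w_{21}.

1st diffs: 8, 12, 16, 20.
2nd diffs: 4, 4, 4 (constant).
Newton forward-difference form: w_j = 2 + 8·C(j-1,1) + 4·C(j-1,2).
At j = 21: j-1 = 20, so w_{21} = 2 + 160 + 760 = 922.

922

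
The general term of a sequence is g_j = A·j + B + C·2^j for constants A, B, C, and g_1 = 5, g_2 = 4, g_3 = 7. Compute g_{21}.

At j = 1, 2, 3: A + B + 2C = 5; 2A + B + 4C = 4; 3A + B + 8C = 7.
Subtracting the first from the second: A + 2C = -1.
Subtracting the second from the third: A + 4C = 3.
Solving: C = 2, A = -5, then B = 6.
Therefore g_{21} = -105 + 6 + 2·2097152 = 4194205.

4194205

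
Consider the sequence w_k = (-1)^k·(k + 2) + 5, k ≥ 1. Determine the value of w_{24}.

31

(-1)^24 = 1; k + 2 at k=24 is 26; so w_{24} = 31.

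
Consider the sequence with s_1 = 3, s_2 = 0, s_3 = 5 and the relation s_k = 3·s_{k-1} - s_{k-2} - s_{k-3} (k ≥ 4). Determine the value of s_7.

185

Step forward from the initial values:
s_4 = 12; s_5 = 31; s_6 = 76; s_7 = 185.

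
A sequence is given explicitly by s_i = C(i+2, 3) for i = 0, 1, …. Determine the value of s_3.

10

C(5, 3) = 10, so s_3 = 10.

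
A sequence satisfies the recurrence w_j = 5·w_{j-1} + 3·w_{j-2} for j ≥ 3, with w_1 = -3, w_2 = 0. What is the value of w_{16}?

Applying the relation repeatedly:
w_3 = -9, w_4 = -45, w_5 = -252, …, w_{13} = -223841187, w_{14} = -1240389360, w_{15} = -6873470361, w_{16} = -38088519885.

-38088519885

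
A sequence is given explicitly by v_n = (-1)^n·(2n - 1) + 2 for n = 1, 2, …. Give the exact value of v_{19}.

-35

(-1)^19 = -1; 2n - 1 at n=19 is 37; so v_{19} = -35.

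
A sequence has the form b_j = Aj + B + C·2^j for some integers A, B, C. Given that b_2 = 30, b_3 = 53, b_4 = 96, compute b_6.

Plug in j = 2, 3, 4: 2A + B + 4C = 30; 3A + B + 8C = 53; 4A + B + 16C = 96.
Subtracting the first from the second: A + 4C = 23.
Subtracting the second from the third: A + 8C = 43.
Solving: C = 5, A = 3, then B = 4.
Hence b_6 = 3·6 + 4 + 5·64 = 342.

342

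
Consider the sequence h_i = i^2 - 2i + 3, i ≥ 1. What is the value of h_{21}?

402

h_{21} = 1·21^2 - 2·21 + 3 = 402.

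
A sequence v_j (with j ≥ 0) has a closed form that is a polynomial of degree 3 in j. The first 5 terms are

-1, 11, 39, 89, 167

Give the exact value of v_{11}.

2001

1st diffs: 12, 28, 50, 78.
2nd diffs: 16, 22, 28.
3rd diffs: 6, 6 (constant).
So v_j = j^3 + 5j^2 + 6j - 1.
Evaluating at j = 11 gives v_{11} = 2001.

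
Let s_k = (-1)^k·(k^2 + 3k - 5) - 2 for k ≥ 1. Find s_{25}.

(-1)^25 = -1; k^2 + 3k - 5 at k=25 is 695; so s_{25} = -697.

-697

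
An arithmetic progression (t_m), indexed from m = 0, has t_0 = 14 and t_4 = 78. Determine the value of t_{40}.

654

Common difference d = (78 - 14) / (4 - 0) = 16.
t_m = 14 + (m - 0)·16.
t_{40} = 14 + 40·16 = 654.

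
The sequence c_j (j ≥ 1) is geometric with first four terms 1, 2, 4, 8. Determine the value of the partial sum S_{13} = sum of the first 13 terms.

Common ratio r = 2.
c_j = 1·2^(j-1).
S = 1·(2^13 - 1)/(2 - 1) = 1·(8192 - 1)/(1) = 8191.

8191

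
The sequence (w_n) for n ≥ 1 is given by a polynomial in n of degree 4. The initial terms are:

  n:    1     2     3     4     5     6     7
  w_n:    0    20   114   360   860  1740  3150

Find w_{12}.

1st diffs: 20, 94, 246, 500, 880, 1410.
2nd diffs: 74, 152, 254, 380, 530.
3rd diffs: 78, 102, 126, 150.
4th diffs: 24, 24, 24 (constant).
So w_n = n^4 + 3n^3 - 6n^2 + 2n.
Evaluating at n = 12 gives w_{12} = 25080.

25080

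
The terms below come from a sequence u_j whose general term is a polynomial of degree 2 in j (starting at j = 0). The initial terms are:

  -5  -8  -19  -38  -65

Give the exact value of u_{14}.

1st diffs: -3, -11, -19, -27.
2nd diffs: -8, -8, -8 (constant).
Newton forward-difference form: u_j = -5 + (-3)·C(j,1) + (-8)·C(j,2).
At j = 14: j = 14, so u_{14} = -5 - 42 - 728 = -775.

-775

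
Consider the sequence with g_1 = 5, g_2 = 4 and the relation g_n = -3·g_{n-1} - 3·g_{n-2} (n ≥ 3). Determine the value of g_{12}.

Iterate the recurrence:
g_3 = -27;  g_4 = 69;  g_5 = -126;  g_6 = 171;  g_7 = -135;  g_8 = -108;  g_9 = 729;  g_{10} = -1863;  g_{11} = 3402;  g_{12} = -4617.

-4617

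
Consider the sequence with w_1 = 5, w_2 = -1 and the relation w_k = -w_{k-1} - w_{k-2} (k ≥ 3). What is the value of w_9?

Iterate the recurrence:
w_3 = -4;  w_4 = 5;  w_5 = -1;  w_6 = -4;  w_7 = 5;  w_8 = -1;  w_9 = -4.

-4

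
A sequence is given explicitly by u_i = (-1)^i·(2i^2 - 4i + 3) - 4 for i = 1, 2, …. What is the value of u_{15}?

-397

(-1)^15 = -1; 2i^2 - 4i + 3 at i=15 is 393; so u_{15} = -397.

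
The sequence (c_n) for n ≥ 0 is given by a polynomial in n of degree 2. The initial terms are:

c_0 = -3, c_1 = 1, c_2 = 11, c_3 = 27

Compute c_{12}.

441

1st diffs: 4, 10, 16.
2nd diffs: 6, 6 (constant).
So c_n = 3n^2 + n - 3.
Evaluating at n = 12 gives c_{12} = 441.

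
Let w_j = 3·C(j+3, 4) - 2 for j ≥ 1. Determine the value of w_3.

43

C(6, 4) = 15, so w_3 = 43.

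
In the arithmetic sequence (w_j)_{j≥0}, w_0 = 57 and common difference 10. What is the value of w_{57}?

627

w_j = 57 + (j - 0)·10.
w_{57} = 57 + 57·10 = 627.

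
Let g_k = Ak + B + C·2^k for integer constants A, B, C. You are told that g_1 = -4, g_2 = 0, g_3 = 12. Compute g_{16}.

Plug in k = 1, 2, 3: A + B + 2C = -4; 2A + B + 4C = 0; 3A + B + 8C = 12.
Subtracting the first from the second: A + 2C = 4.
Subtracting the second from the third: A + 4C = 12.
Solving: C = 4, A = -4, then B = -8.
So g_k = -4·k + (-8) + 4·2^k; at k=16 this is 262072.

262072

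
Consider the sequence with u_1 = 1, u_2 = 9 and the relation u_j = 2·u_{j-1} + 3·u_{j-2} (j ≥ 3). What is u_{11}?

147621

u_3 = 21;  u_4 = 69;  u_5 = 201;  u_6 = 609;  u_7 = 1821;  u_8 = 5469;  u_9 = 16401;  u_{10} = 49209;  u_{11} = 147621.
(Characteristic roots are 3 and -1.)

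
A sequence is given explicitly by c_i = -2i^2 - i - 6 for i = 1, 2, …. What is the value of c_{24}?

c_{24} = -2·24^2 - 1·24 - 6 = -1182.

-1182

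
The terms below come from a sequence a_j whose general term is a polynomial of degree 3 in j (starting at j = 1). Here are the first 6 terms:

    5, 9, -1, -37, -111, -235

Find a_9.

-1027

1st diffs: 4, -10, -36, -74, -124.
2nd diffs: -14, -26, -38, -50.
3rd diffs: -12, -12, -12 (constant).
Newton forward-difference form: a_j = 5 + 4·C(j-1,1) + (-14)·C(j-1,2) + (-12)·C(j-1,3).
At j = 9: j-1 = 8, so a_9 = 5 + 32 - 392 - 672 = -1027.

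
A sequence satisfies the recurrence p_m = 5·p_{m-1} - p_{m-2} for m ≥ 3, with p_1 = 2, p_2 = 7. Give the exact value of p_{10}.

Iterate the recurrence:
p_3 = 33, p_4 = 158, p_5 = 757, p_6 = 3627, p_7 = 17378, p_8 = 83263, p_9 = 398937, p_{10} = 1911422.

1911422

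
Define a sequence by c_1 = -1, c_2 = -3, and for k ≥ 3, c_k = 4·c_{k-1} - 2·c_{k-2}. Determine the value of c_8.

c_3 = -10, c_4 = -34, c_5 = -116, c_6 = -396, c_7 = -1352, c_8 = -4616.

-4616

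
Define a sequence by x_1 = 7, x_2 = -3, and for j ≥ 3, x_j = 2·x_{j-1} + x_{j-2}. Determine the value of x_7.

Step forward from the initial values:
x_3 = 1; x_4 = -1; x_5 = -1; x_6 = -3; x_7 = -7.

-7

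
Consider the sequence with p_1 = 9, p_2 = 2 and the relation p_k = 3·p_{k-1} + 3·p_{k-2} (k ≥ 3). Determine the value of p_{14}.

Step forward from the initial values:
p_3 = 33; p_4 = 105; p_5 = 414; …; p_{11} = 1221318; p_{12} = 4630365; p_{13} = 17555049; p_{14} = 66556242.

66556242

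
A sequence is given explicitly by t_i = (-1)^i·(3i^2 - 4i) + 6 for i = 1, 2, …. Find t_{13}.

-449

(-1)^13 = -1; 3i^2 - 4i at i=13 is 455; so t_{13} = -449.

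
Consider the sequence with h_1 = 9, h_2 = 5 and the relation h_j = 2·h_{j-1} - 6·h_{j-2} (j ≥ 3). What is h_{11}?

h_3 = -44, h_4 = -118, h_5 = 28, h_6 = 764, h_7 = 1360, h_8 = -1864, h_9 = -11888, h_{10} = -12592, h_{11} = 46144.

46144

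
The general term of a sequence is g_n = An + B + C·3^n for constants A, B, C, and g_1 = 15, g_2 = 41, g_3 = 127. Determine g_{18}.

1937102377

Write the equations: A + B + 3C = 15; 2A + B + 9C = 41; 3A + B + 27C = 127.
Subtracting the first from the second: A + 6C = 26.
Subtracting the second from the third: A + 18C = 86.
Solving: C = 5, A = -4, then B = 4.
Therefore g_{18} = -72 + 4 + 5·387420489 = 1937102377.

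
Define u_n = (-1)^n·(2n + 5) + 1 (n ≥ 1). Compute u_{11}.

(-1)^11 = -1; 2n + 5 at n=11 is 27; so u_{11} = -26.

-26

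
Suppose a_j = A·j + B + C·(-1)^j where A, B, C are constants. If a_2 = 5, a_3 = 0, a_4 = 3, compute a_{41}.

The three given values yield: 2A + B + C = 5; 3A + B - C = 0; 4A + B + C = 3.
Subtracting the first from the second: A - 2C = -5.
Subtracting the second from the third: A + 2C = 3.
Solving: C = 2, A = -1, then B = 5.
Therefore a_{41} = -41 + 5 + 2·(-1) = -38.

-38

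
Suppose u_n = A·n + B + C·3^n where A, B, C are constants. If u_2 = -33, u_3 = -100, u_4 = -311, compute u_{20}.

At n = 2, 3, 4: 2A + B + 9C = -33; 3A + B + 27C = -100; 4A + B + 81C = -311.
Subtracting the first from the second: A + 18C = -67.
Subtracting the second from the third: A + 54C = -211.
Solving: C = -4, A = 5, then B = -7.
So u_n = 5·n + (-7) + (-4)·3^n; at n=20 this is -13947137511.

-13947137511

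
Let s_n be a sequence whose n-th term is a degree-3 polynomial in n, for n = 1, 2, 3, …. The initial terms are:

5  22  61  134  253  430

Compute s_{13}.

4301

1st diffs: 17, 39, 73, 119, 177.
2nd diffs: 22, 34, 46, 58.
3rd diffs: 12, 12, 12 (constant).
Newton forward-difference form: s_n = 5 + 17·C(n-1,1) + 22·C(n-1,2) + 12·C(n-1,3).
At n = 13: n-1 = 12, so s_{13} = 5 + 204 + 1452 + 2640 = 4301.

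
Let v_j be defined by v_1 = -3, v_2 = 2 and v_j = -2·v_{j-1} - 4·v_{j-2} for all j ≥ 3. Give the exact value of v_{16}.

v_3 = 8;  v_4 = -24;  v_5 = 16;  …;  v_{13} = -12288;  v_{14} = 8192;  v_{15} = 32768;  v_{16} = -98304.

-98304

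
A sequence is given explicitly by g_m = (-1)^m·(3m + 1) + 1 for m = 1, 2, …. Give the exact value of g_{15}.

(-1)^15 = -1; 3m + 1 at m=15 is 46; so g_{15} = -45.

-45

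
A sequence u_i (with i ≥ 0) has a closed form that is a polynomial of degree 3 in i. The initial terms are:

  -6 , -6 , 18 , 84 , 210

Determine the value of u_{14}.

1st diffs: 0, 24, 66, 126.
2nd diffs: 24, 42, 60.
3rd diffs: 18, 18 (constant).
Newton forward-difference form: u_i = -6 + 24·C(i,2) + 18·C(i,3).
At i = 14: i = 14, so u_{14} = -6 + 2184 + 6552 = 8730.

8730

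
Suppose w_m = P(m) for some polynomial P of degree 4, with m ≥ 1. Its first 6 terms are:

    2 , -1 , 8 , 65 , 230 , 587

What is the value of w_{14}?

28355

1st diffs: -3, 9, 57, 165, 357.
2nd diffs: 12, 48, 108, 192.
3rd diffs: 36, 60, 84.
4th diffs: 24, 24 (constant).
So w_m = m^4 - 4m^3 + 5m^2 - 5m + 5.
Evaluating at m = 14 gives w_{14} = 28355.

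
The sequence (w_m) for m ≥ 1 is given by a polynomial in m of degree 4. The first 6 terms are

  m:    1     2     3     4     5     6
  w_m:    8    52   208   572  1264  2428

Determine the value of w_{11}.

22048

1st diffs: 44, 156, 364, 692, 1164.
2nd diffs: 112, 208, 328, 472.
3rd diffs: 96, 120, 144.
4th diffs: 24, 24 (constant).
So w_m = m^4 + 6m^3 - 5m^2 + 2m + 4.
Evaluating at m = 11 gives w_{11} = 22048.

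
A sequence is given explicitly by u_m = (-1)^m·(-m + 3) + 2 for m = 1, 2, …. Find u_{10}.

-5

(-1)^10 = 1; -m + 3 at m=10 is -7; so u_{10} = -5.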